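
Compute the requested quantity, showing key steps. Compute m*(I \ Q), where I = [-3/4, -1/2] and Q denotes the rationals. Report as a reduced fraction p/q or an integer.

The interval I = [-3/4, -1/2] has m(I) = -1/2 - (-3/4) = 1/4 (endpoints are measure-zero, so open/closed/half-open agree). Write I = (I cap Q) u (I \ Q). The rationals in I are countable, so m*(I cap Q) = 0 (cover each rational by intervals whose total length is arbitrarily small). By countable subadditivity m*(I) <= m*(I cap Q) + m*(I \ Q), hence m*(I \ Q) >= m(I) = 1/4. The reverse inequality m*(I \ Q) <= m*(I) = 1/4 is trivial since (I \ Q) is a subset of I. Therefore m*(I \ Q) = 1/4.

1/4


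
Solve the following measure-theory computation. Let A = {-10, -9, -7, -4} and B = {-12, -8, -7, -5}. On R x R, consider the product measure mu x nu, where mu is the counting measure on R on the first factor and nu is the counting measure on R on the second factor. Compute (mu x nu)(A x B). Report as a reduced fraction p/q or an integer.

For a measurable rectangle A x B, the product measure satisfies
  (mu x nu)(A x B) = mu(A) * nu(B).
  mu(A) = 4.
  nu(B) = 4.
  (mu x nu)(A x B) = 4 * 4 = 16.

16


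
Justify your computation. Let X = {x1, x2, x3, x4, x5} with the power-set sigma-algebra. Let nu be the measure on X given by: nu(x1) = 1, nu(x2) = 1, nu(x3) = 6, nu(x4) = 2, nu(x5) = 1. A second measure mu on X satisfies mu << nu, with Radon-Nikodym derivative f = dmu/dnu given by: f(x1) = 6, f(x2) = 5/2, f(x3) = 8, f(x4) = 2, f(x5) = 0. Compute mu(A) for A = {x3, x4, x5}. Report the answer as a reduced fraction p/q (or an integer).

By the defining property of the Radon-Nikodym derivative, for every measurable set A,
  mu(A) = integral_A f dnu.
Since nu is a discrete measure concentrated on the atoms of X, the integral over A reduces to the sum
  mu(A) = sum_{x in A} f(x) * nu({x}).
Computing each term:
  x3: f(x3) * nu(x3) = 8 * 6 = 48.
  x4: f(x4) * nu(x4) = 2 * 2 = 4.
  x5: f(x5) * nu(x5) = 0 * 1 = 0.
Summing: mu(A) = 48 + 4 + 0 = 52.

52


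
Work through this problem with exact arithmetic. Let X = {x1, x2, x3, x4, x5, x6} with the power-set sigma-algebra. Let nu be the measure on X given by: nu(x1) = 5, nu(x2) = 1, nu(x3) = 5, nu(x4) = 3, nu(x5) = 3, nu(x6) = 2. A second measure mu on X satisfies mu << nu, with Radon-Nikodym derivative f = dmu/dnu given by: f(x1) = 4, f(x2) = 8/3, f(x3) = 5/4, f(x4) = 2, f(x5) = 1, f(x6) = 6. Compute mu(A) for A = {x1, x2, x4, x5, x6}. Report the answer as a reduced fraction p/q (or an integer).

By the defining property of the Radon-Nikodym derivative, for every measurable set A,
  mu(A) = integral_A f dnu.
Since nu is a discrete measure concentrated on the atoms of X, the integral over A reduces to the sum
  mu(A) = sum_{x in A} f(x) * nu({x}).
Computing each term:
  x1: f(x1) * nu(x1) = 4 * 5 = 20.
  x2: f(x2) * nu(x2) = 8/3 * 1 = 8/3.
  x4: f(x4) * nu(x4) = 2 * 3 = 6.
  x5: f(x5) * nu(x5) = 1 * 3 = 3.
  x6: f(x6) * nu(x6) = 6 * 2 = 12.
Summing: mu(A) = 20 + 8/3 + 6 + 3 + 12 = 131/3.

131/3


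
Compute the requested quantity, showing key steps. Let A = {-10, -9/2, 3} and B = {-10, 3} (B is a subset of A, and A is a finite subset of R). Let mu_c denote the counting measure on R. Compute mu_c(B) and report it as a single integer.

Counting measure assigns mu_c(E) = |E| (number of elements) when E is finite.
B has 2 element(s), so mu_c(B) = 2.

2


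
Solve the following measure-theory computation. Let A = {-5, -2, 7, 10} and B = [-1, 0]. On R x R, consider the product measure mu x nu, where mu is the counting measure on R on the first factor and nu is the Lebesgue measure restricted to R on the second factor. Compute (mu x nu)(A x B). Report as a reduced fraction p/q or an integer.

For a measurable rectangle A x B, the product measure satisfies
  (mu x nu)(A x B) = mu(A) * nu(B).
  mu(A) = 4.
  nu(B) = 1.
  (mu x nu)(A x B) = 4 * 1 = 4.

4


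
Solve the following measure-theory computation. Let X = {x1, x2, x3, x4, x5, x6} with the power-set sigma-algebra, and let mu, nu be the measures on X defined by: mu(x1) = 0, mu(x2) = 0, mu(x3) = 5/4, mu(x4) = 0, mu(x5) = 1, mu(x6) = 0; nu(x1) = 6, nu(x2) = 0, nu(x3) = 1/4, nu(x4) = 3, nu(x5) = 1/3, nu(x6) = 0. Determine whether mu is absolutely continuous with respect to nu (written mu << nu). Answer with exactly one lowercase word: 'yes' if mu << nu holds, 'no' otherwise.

mu << nu means: every nu-null measurable set is also mu-null; equivalently, for every atom x, if nu({x}) = 0 then mu({x}) = 0.
Checking each atom:
  x1: nu = 6 > 0 -> no constraint.
  x2: nu = 0, mu = 0 -> consistent with mu << nu.
  x3: nu = 1/4 > 0 -> no constraint.
  x4: nu = 3 > 0 -> no constraint.
  x5: nu = 1/3 > 0 -> no constraint.
  x6: nu = 0, mu = 0 -> consistent with mu << nu.
No atom violates the condition. Therefore mu << nu.

yes


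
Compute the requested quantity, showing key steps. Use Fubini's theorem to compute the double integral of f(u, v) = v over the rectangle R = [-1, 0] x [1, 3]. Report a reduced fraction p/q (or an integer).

f(u, v) is a tensor product of a function of u and a function of v, and both factors are bounded continuous (hence Lebesgue integrable) on the rectangle, so Fubini's theorem applies:
  integral_R f d(m x m) = (integral_a1^b1 1 du) * (integral_a2^b2 v dv).
Inner integral in u: integral_{-1}^{0} 1 du = (0^1 - (-1)^1)/1
  = 1.
Inner integral in v: integral_{1}^{3} v dv = (3^2 - 1^2)/2
  = 4.
Product: (1) * (4) = 4.

4


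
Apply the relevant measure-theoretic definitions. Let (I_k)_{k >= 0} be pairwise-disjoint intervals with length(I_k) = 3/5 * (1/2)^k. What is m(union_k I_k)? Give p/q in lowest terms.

By countable additivity of the Lebesgue measure on pairwise disjoint measurable sets,
  m(union_{k >= 0} I_k) = sum_{k >= 0} m(I_k) = sum_{k >= 0} a * r^k,
  with a = 3/5 and r = 1/2.
Since 0 < r = 1/2 < 1, the geometric series converges:
  sum_{k >= 0} a * r^k = a / (1 - r).
  = 3/5 / (1 - 1/2)
  = 3/5 / (1/2)
  = 6/5.

6/5


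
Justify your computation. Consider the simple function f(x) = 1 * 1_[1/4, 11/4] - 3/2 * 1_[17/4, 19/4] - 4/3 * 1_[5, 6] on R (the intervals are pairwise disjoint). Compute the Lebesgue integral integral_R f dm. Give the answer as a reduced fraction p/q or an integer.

For a simple function f = sum_i c_i * 1_{A_i} with disjoint A_i,
  integral f dm = sum_i c_i * m(A_i).
Lengths of the A_i:
  m(A_1) = 11/4 - 1/4 = 5/2.
  m(A_2) = 19/4 - 17/4 = 1/2.
  m(A_3) = 6 - 5 = 1.
Contributions c_i * m(A_i):
  (1) * (5/2) = 5/2.
  (-3/2) * (1/2) = -3/4.
  (-4/3) * (1) = -4/3.
Total: 5/2 - 3/4 - 4/3 = 5/12.

5/12


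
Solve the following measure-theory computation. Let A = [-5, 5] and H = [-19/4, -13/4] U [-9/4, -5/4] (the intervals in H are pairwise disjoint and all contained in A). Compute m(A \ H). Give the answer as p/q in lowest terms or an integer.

The ambient interval has length m(A) = 5 - (-5) = 10.
Since the holes are disjoint and sit inside A, by finite additivity
  m(H) = sum_i (b_i - a_i), and m(A \ H) = m(A) - m(H).
Computing the hole measures:
  m(H_1) = -13/4 - (-19/4) = 3/2.
  m(H_2) = -5/4 - (-9/4) = 1.
Summed: m(H) = 3/2 + 1 = 5/2.
So m(A \ H) = 10 - 5/2 = 15/2.

15/2


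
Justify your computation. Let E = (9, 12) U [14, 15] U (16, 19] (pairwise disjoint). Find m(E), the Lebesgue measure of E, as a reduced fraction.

For pairwise disjoint intervals, m(union_i I_i) = sum_i m(I_i),
and m is invariant under swapping open/closed endpoints (single points have measure 0).
So m(E) = sum_i (b_i - a_i).
  I_1 has length 12 - 9 = 3.
  I_2 has length 15 - 14 = 1.
  I_3 has length 19 - 16 = 3.
Summing:
  m(E) = 3 + 1 + 3 = 7.

7


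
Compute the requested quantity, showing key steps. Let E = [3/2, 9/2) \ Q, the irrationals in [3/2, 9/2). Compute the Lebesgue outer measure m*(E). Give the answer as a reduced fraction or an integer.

The interval I = [3/2, 9/2) has m(I) = 9/2 - 3/2 = 3 (endpoints are measure-zero, so open/closed/half-open agree). Write I = (I cap Q) u (I \ Q). The rationals in I are countable, so m*(I cap Q) = 0 (cover each rational by intervals whose total length is arbitrarily small). By countable subadditivity m*(I) <= m*(I cap Q) + m*(I \ Q), hence m*(I \ Q) >= m(I) = 3. The reverse inequality m*(I \ Q) <= m*(I) = 3 is trivial since (I \ Q) is a subset of I. Therefore m*(I \ Q) = 3.

3


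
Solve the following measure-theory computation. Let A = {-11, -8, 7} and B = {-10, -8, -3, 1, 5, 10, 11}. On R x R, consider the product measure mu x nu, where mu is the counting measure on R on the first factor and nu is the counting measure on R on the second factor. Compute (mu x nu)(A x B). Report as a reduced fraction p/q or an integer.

For a measurable rectangle A x B, the product measure satisfies
  (mu x nu)(A x B) = mu(A) * nu(B).
  mu(A) = 3.
  nu(B) = 7.
  (mu x nu)(A x B) = 3 * 7 = 21.

21


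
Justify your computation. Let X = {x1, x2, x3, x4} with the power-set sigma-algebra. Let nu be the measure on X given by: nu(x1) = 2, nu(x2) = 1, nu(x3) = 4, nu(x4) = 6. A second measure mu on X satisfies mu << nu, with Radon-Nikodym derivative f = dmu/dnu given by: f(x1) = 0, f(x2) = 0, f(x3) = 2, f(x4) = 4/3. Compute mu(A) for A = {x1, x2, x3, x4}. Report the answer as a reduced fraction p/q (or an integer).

By the defining property of the Radon-Nikodym derivative, for every measurable set A,
  mu(A) = integral_A f dnu.
Since nu is a discrete measure concentrated on the atoms of X, the integral over A reduces to the sum
  mu(A) = sum_{x in A} f(x) * nu({x}).
Computing each term:
  x1: f(x1) * nu(x1) = 0 * 2 = 0.
  x2: f(x2) * nu(x2) = 0 * 1 = 0.
  x3: f(x3) * nu(x3) = 2 * 4 = 8.
  x4: f(x4) * nu(x4) = 4/3 * 6 = 8.
Summing: mu(A) = 0 + 0 + 8 + 8 = 16.

16


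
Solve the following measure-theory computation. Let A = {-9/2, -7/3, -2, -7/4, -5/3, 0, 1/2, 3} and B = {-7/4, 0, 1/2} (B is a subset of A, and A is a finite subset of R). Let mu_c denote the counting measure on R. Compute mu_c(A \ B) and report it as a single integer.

Counting measure assigns mu_c(E) = |E| (number of elements) when E is finite. For B subset A, A \ B is the set of elements of A not in B, so |A \ B| = |A| - |B|.
|A| = 8, |B| = 3, so mu_c(A \ B) = 8 - 3 = 5.

5


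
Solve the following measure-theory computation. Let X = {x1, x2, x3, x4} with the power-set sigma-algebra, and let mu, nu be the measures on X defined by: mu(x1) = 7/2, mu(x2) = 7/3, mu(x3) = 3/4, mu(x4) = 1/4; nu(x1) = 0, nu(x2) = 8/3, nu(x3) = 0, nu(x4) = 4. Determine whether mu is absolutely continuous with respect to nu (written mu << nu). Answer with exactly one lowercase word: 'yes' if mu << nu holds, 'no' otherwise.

mu << nu means: every nu-null measurable set is also mu-null; equivalently, for every atom x, if nu({x}) = 0 then mu({x}) = 0.
Checking each atom:
  x1: nu = 0, mu = 7/2 > 0 -> violates mu << nu.
  x2: nu = 8/3 > 0 -> no constraint.
  x3: nu = 0, mu = 3/4 > 0 -> violates mu << nu.
  x4: nu = 4 > 0 -> no constraint.
The atom(s) x1, x3 violate the condition (nu = 0 but mu > 0). Therefore mu is NOT absolutely continuous w.r.t. nu.

no


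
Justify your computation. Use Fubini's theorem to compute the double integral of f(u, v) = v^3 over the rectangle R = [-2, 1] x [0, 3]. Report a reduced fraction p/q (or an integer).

f(u, v) is a tensor product of a function of u and a function of v, and both factors are bounded continuous (hence Lebesgue integrable) on the rectangle, so Fubini's theorem applies:
  integral_R f d(m x m) = (integral_a1^b1 1 du) * (integral_a2^b2 v^3 dv).
Inner integral in u: integral_{-2}^{1} 1 du = (1^1 - (-2)^1)/1
  = 3.
Inner integral in v: integral_{0}^{3} v^3 dv = (3^4 - 0^4)/4
  = 81/4.
Product: (3) * (81/4) = 243/4.

243/4


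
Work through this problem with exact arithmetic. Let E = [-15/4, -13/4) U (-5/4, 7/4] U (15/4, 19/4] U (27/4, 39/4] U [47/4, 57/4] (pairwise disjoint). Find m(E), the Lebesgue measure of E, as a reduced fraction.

For pairwise disjoint intervals, m(union_i I_i) = sum_i m(I_i),
and m is invariant under swapping open/closed endpoints (single points have measure 0).
So m(E) = sum_i (b_i - a_i).
  I_1 has length -13/4 - (-15/4) = 1/2.
  I_2 has length 7/4 - (-5/4) = 3.
  I_3 has length 19/4 - 15/4 = 1.
  I_4 has length 39/4 - 27/4 = 3.
  I_5 has length 57/4 - 47/4 = 5/2.
Summing:
  m(E) = 1/2 + 3 + 1 + 3 + 5/2 = 10.

10


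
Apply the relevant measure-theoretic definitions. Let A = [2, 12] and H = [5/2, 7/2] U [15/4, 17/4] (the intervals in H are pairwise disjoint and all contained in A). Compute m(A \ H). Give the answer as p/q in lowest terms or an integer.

The ambient interval has length m(A) = 12 - 2 = 10.
Since the holes are disjoint and sit inside A, by finite additivity
  m(H) = sum_i (b_i - a_i), and m(A \ H) = m(A) - m(H).
Computing the hole measures:
  m(H_1) = 7/2 - 5/2 = 1.
  m(H_2) = 17/4 - 15/4 = 1/2.
Summed: m(H) = 1 + 1/2 = 3/2.
So m(A \ H) = 10 - 3/2 = 17/2.

17/2


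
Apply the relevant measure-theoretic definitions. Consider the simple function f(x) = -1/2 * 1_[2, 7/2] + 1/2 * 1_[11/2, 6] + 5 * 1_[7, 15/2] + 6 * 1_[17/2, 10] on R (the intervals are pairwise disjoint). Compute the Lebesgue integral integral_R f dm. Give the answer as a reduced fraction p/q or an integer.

For a simple function f = sum_i c_i * 1_{A_i} with disjoint A_i,
  integral f dm = sum_i c_i * m(A_i).
Lengths of the A_i:
  m(A_1) = 7/2 - 2 = 3/2.
  m(A_2) = 6 - 11/2 = 1/2.
  m(A_3) = 15/2 - 7 = 1/2.
  m(A_4) = 10 - 17/2 = 3/2.
Contributions c_i * m(A_i):
  (-1/2) * (3/2) = -3/4.
  (1/2) * (1/2) = 1/4.
  (5) * (1/2) = 5/2.
  (6) * (3/2) = 9.
Total: -3/4 + 1/4 + 5/2 + 9 = 11.

11


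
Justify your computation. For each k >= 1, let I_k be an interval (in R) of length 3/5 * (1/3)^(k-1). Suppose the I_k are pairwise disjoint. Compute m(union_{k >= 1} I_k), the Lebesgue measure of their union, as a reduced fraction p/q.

By countable additivity of the Lebesgue measure on pairwise disjoint measurable sets,
  m(union_{k >= 1} I_k) = sum_{k >= 1} m(I_k) = sum_{k >= 1} a * r^(k-1),
  with a = 3/5 and r = 1/3.
Since 0 < r = 1/3 < 1, the geometric series converges:
  sum_{k >= 1} a * r^(k-1) = a / (1 - r).
  = 3/5 / (1 - 1/3)
  = 3/5 / (2/3)
  = 9/10.

9/10


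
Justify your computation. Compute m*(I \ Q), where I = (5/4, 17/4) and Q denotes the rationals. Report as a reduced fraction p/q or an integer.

The interval I = (5/4, 17/4) has m(I) = 17/4 - 5/4 = 3 (endpoints are measure-zero, so open/closed/half-open agree). Write I = (I cap Q) u (I \ Q). The rationals in I are countable, so m*(I cap Q) = 0 (cover each rational by intervals whose total length is arbitrarily small). By countable subadditivity m*(I) <= m*(I cap Q) + m*(I \ Q), hence m*(I \ Q) >= m(I) = 3. The reverse inequality m*(I \ Q) <= m*(I) = 3 is trivial since (I \ Q) is a subset of I. Therefore m*(I \ Q) = 3.

3


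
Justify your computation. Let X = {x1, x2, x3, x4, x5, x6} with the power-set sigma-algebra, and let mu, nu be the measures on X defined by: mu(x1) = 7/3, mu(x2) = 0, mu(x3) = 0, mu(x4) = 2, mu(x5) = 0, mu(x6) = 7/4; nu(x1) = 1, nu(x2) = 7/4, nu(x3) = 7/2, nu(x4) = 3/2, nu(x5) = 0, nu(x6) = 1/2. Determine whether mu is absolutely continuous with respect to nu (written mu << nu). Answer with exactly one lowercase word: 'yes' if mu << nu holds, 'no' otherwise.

mu << nu means: every nu-null measurable set is also mu-null; equivalently, for every atom x, if nu({x}) = 0 then mu({x}) = 0.
Checking each atom:
  x1: nu = 1 > 0 -> no constraint.
  x2: nu = 7/4 > 0 -> no constraint.
  x3: nu = 7/2 > 0 -> no constraint.
  x4: nu = 3/2 > 0 -> no constraint.
  x5: nu = 0, mu = 0 -> consistent with mu << nu.
  x6: nu = 1/2 > 0 -> no constraint.
No atom violates the condition. Therefore mu << nu.

yes


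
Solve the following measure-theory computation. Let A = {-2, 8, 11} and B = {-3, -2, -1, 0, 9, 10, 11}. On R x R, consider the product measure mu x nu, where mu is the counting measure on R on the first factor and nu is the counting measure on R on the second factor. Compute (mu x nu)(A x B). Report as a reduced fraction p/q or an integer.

For a measurable rectangle A x B, the product measure satisfies
  (mu x nu)(A x B) = mu(A) * nu(B).
  mu(A) = 3.
  nu(B) = 7.
  (mu x nu)(A x B) = 3 * 7 = 21.

21


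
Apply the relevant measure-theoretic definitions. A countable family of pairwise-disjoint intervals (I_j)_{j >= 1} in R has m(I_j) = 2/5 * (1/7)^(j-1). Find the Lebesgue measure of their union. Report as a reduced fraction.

By countable additivity of the Lebesgue measure on pairwise disjoint measurable sets,
  m(union_{j >= 1} I_j) = sum_{j >= 1} m(I_j) = sum_{j >= 1} a * r^(j-1),
  with a = 2/5 and r = 1/7.
Since 0 < r = 1/7 < 1, the geometric series converges:
  sum_{j >= 1} a * r^(j-1) = a / (1 - r).
  = 2/5 / (1 - 1/7)
  = 2/5 / (6/7)
  = 7/15.

7/15


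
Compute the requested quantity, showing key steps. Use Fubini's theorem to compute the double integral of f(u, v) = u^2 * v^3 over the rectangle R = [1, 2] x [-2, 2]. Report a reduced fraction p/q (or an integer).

f(u, v) is a tensor product of a function of u and a function of v, and both factors are bounded continuous (hence Lebesgue integrable) on the rectangle, so Fubini's theorem applies:
  integral_R f d(m x m) = (integral_a1^b1 u^2 du) * (integral_a2^b2 v^3 dv).
Inner integral in u: integral_{1}^{2} u^2 du = (2^3 - 1^3)/3
  = 7/3.
Inner integral in v: integral_{-2}^{2} v^3 dv = (2^4 - (-2)^4)/4
  = 0.
Product: (7/3) * (0) = 0.

0


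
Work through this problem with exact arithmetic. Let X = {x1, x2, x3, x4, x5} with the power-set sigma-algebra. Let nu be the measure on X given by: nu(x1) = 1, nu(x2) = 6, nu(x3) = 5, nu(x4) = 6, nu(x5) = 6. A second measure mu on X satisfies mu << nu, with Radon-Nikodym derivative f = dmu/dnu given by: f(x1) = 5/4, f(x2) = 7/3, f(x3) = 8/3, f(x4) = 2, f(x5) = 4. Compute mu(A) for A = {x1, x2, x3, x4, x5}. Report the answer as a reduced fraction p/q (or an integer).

By the defining property of the Radon-Nikodym derivative, for every measurable set A,
  mu(A) = integral_A f dnu.
Since nu is a discrete measure concentrated on the atoms of X, the integral over A reduces to the sum
  mu(A) = sum_{x in A} f(x) * nu({x}).
Computing each term:
  x1: f(x1) * nu(x1) = 5/4 * 1 = 5/4.
  x2: f(x2) * nu(x2) = 7/3 * 6 = 14.
  x3: f(x3) * nu(x3) = 8/3 * 5 = 40/3.
  x4: f(x4) * nu(x4) = 2 * 6 = 12.
  x5: f(x5) * nu(x5) = 4 * 6 = 24.
Summing: mu(A) = 5/4 + 14 + 40/3 + 12 + 24 = 775/12.

775/12


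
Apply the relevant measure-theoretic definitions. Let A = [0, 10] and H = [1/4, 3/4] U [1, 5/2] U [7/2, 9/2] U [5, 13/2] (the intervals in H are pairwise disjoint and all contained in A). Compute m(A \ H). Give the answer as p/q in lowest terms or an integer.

The ambient interval has length m(A) = 10 - 0 = 10.
Since the holes are disjoint and sit inside A, by finite additivity
  m(H) = sum_i (b_i - a_i), and m(A \ H) = m(A) - m(H).
Computing the hole measures:
  m(H_1) = 3/4 - 1/4 = 1/2.
  m(H_2) = 5/2 - 1 = 3/2.
  m(H_3) = 9/2 - 7/2 = 1.
  m(H_4) = 13/2 - 5 = 3/2.
Summed: m(H) = 1/2 + 3/2 + 1 + 3/2 = 9/2.
So m(A \ H) = 10 - 9/2 = 11/2.

11/2


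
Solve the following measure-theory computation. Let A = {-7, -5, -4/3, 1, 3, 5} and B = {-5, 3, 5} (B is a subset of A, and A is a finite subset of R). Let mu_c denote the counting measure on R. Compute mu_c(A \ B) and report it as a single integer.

Counting measure assigns mu_c(E) = |E| (number of elements) when E is finite. For B subset A, A \ B is the set of elements of A not in B, so |A \ B| = |A| - |B|.
|A| = 6, |B| = 3, so mu_c(A \ B) = 6 - 3 = 3.

3


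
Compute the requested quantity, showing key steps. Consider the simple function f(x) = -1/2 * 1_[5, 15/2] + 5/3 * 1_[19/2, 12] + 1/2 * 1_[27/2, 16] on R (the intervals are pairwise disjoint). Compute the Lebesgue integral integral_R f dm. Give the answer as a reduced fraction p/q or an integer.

For a simple function f = sum_i c_i * 1_{A_i} with disjoint A_i,
  integral f dm = sum_i c_i * m(A_i).
Lengths of the A_i:
  m(A_1) = 15/2 - 5 = 5/2.
  m(A_2) = 12 - 19/2 = 5/2.
  m(A_3) = 16 - 27/2 = 5/2.
Contributions c_i * m(A_i):
  (-1/2) * (5/2) = -5/4.
  (5/3) * (5/2) = 25/6.
  (1/2) * (5/2) = 5/4.
Total: -5/4 + 25/6 + 5/4 = 25/6.

25/6


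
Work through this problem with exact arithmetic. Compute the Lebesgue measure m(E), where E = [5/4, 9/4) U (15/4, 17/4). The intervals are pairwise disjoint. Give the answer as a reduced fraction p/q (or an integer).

For pairwise disjoint intervals, m(union_i I_i) = sum_i m(I_i),
and m is invariant under swapping open/closed endpoints (single points have measure 0).
So m(E) = sum_i (b_i - a_i).
  I_1 has length 9/4 - 5/4 = 1.
  I_2 has length 17/4 - 15/4 = 1/2.
Summing:
  m(E) = 1 + 1/2 = 3/2.

3/2


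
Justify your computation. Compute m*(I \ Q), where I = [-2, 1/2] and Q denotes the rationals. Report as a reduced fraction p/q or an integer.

The interval I = [-2, 1/2] has m(I) = 1/2 - (-2) = 5/2 (endpoints are measure-zero, so open/closed/half-open agree). Write I = (I cap Q) u (I \ Q). The rationals in I are countable, so m*(I cap Q) = 0 (cover each rational by intervals whose total length is arbitrarily small). By countable subadditivity m*(I) <= m*(I cap Q) + m*(I \ Q), hence m*(I \ Q) >= m(I) = 5/2. The reverse inequality m*(I \ Q) <= m*(I) = 5/2 is trivial since (I \ Q) is a subset of I. Therefore m*(I \ Q) = 5/2.

5/2


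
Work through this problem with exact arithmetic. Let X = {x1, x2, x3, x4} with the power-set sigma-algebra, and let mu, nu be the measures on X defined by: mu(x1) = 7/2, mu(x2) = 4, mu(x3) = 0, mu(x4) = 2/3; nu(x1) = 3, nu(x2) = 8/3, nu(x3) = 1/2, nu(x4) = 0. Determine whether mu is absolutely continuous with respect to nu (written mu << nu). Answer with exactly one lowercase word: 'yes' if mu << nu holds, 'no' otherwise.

mu << nu means: every nu-null measurable set is also mu-null; equivalently, for every atom x, if nu({x}) = 0 then mu({x}) = 0.
Checking each atom:
  x1: nu = 3 > 0 -> no constraint.
  x2: nu = 8/3 > 0 -> no constraint.
  x3: nu = 1/2 > 0 -> no constraint.
  x4: nu = 0, mu = 2/3 > 0 -> violates mu << nu.
The atom(s) x4 violate the condition (nu = 0 but mu > 0). Therefore mu is NOT absolutely continuous w.r.t. nu.

no


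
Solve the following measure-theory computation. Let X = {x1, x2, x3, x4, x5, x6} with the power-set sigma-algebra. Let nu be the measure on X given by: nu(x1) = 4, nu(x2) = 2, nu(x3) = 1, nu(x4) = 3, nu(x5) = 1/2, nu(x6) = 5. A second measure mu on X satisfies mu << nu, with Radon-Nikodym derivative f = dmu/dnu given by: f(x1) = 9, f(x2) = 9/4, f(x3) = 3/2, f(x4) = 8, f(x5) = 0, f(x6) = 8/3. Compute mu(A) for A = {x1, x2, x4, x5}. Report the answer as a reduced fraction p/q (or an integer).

By the defining property of the Radon-Nikodym derivative, for every measurable set A,
  mu(A) = integral_A f dnu.
Since nu is a discrete measure concentrated on the atoms of X, the integral over A reduces to the sum
  mu(A) = sum_{x in A} f(x) * nu({x}).
Computing each term:
  x1: f(x1) * nu(x1) = 9 * 4 = 36.
  x2: f(x2) * nu(x2) = 9/4 * 2 = 9/2.
  x4: f(x4) * nu(x4) = 8 * 3 = 24.
  x5: f(x5) * nu(x5) = 0 * 1/2 = 0.
Summing: mu(A) = 36 + 9/2 + 24 + 0 = 129/2.

129/2


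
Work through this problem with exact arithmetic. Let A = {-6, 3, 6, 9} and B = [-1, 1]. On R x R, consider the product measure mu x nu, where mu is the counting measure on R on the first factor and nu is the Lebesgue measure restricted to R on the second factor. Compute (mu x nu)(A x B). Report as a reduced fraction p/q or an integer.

For a measurable rectangle A x B, the product measure satisfies
  (mu x nu)(A x B) = mu(A) * nu(B).
  mu(A) = 4.
  nu(B) = 2.
  (mu x nu)(A x B) = 4 * 2 = 8.

8


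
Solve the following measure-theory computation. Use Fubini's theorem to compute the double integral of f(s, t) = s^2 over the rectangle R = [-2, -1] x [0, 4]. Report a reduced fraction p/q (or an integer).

f(s, t) is a tensor product of a function of s and a function of t, and both factors are bounded continuous (hence Lebesgue integrable) on the rectangle, so Fubini's theorem applies:
  integral_R f d(m x m) = (integral_a1^b1 s^2 ds) * (integral_a2^b2 1 dt).
Inner integral in s: integral_{-2}^{-1} s^2 ds = ((-1)^3 - (-2)^3)/3
  = 7/3.
Inner integral in t: integral_{0}^{4} 1 dt = (4^1 - 0^1)/1
  = 4.
Product: (7/3) * (4) = 28/3.

28/3


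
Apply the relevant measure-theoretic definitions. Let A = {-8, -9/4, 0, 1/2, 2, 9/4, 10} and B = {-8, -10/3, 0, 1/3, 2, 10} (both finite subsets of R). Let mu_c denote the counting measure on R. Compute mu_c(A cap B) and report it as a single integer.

Counting measure on a finite set equals cardinality. mu_c(A cap B) = |A cap B| (elements appearing in both).
Enumerating the elements of A that also lie in B gives 4 element(s).
So mu_c(A cap B) = 4.

4


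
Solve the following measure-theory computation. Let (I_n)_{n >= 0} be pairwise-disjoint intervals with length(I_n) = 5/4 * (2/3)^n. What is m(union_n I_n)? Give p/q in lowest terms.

By countable additivity of the Lebesgue measure on pairwise disjoint measurable sets,
  m(union_{n >= 0} I_n) = sum_{n >= 0} m(I_n) = sum_{n >= 0} a * r^n,
  with a = 5/4 and r = 2/3.
Since 0 < r = 2/3 < 1, the geometric series converges:
  sum_{n >= 0} a * r^n = a / (1 - r).
  = 5/4 / (1 - 2/3)
  = 5/4 / (1/3)
  = 15/4.

15/4


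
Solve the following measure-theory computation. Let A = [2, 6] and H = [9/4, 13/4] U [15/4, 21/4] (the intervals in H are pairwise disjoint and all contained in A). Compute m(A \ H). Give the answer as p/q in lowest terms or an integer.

The ambient interval has length m(A) = 6 - 2 = 4.
Since the holes are disjoint and sit inside A, by finite additivity
  m(H) = sum_i (b_i - a_i), and m(A \ H) = m(A) - m(H).
Computing the hole measures:
  m(H_1) = 13/4 - 9/4 = 1.
  m(H_2) = 21/4 - 15/4 = 3/2.
Summed: m(H) = 1 + 3/2 = 5/2.
So m(A \ H) = 4 - 5/2 = 3/2.

3/2


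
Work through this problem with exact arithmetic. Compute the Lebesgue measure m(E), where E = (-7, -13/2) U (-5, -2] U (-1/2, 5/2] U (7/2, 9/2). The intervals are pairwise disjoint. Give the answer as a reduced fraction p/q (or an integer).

For pairwise disjoint intervals, m(union_i I_i) = sum_i m(I_i),
and m is invariant under swapping open/closed endpoints (single points have measure 0).
So m(E) = sum_i (b_i - a_i).
  I_1 has length -13/2 - (-7) = 1/2.
  I_2 has length -2 - (-5) = 3.
  I_3 has length 5/2 - (-1/2) = 3.
  I_4 has length 9/2 - 7/2 = 1.
Summing:
  m(E) = 1/2 + 3 + 3 + 1 = 15/2.

15/2


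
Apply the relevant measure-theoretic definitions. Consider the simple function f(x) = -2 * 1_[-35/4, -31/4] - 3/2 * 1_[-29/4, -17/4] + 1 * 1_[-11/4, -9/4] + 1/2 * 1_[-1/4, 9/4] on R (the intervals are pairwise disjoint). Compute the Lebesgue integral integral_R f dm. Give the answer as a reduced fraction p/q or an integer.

For a simple function f = sum_i c_i * 1_{A_i} with disjoint A_i,
  integral f dm = sum_i c_i * m(A_i).
Lengths of the A_i:
  m(A_1) = -31/4 - (-35/4) = 1.
  m(A_2) = -17/4 - (-29/4) = 3.
  m(A_3) = -9/4 - (-11/4) = 1/2.
  m(A_4) = 9/4 - (-1/4) = 5/2.
Contributions c_i * m(A_i):
  (-2) * (1) = -2.
  (-3/2) * (3) = -9/2.
  (1) * (1/2) = 1/2.
  (1/2) * (5/2) = 5/4.
Total: -2 - 9/2 + 1/2 + 5/4 = -19/4.

-19/4


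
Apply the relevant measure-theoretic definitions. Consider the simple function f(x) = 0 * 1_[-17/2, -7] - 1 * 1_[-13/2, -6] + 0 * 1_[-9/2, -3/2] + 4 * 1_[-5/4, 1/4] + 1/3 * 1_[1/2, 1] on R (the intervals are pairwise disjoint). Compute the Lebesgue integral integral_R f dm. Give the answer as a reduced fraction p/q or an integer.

For a simple function f = sum_i c_i * 1_{A_i} with disjoint A_i,
  integral f dm = sum_i c_i * m(A_i).
Lengths of the A_i:
  m(A_1) = -7 - (-17/2) = 3/2.
  m(A_2) = -6 - (-13/2) = 1/2.
  m(A_3) = -3/2 - (-9/2) = 3.
  m(A_4) = 1/4 - (-5/4) = 3/2.
  m(A_5) = 1 - 1/2 = 1/2.
Contributions c_i * m(A_i):
  (0) * (3/2) = 0.
  (-1) * (1/2) = -1/2.
  (0) * (3) = 0.
  (4) * (3/2) = 6.
  (1/3) * (1/2) = 1/6.
Total: 0 - 1/2 + 0 + 6 + 1/6 = 17/3.

17/3


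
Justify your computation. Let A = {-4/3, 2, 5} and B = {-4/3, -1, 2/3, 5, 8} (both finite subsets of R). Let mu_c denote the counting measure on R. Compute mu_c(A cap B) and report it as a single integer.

Counting measure on a finite set equals cardinality. mu_c(A cap B) = |A cap B| (elements appearing in both).
Enumerating the elements of A that also lie in B gives 2 element(s).
So mu_c(A cap B) = 2.

2


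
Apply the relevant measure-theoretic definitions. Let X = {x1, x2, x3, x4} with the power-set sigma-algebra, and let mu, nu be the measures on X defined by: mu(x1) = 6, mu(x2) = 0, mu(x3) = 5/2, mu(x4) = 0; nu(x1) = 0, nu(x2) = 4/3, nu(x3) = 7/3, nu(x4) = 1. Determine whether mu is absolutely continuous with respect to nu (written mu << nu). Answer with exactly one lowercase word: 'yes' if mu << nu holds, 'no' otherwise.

mu << nu means: every nu-null measurable set is also mu-null; equivalently, for every atom x, if nu({x}) = 0 then mu({x}) = 0.
Checking each atom:
  x1: nu = 0, mu = 6 > 0 -> violates mu << nu.
  x2: nu = 4/3 > 0 -> no constraint.
  x3: nu = 7/3 > 0 -> no constraint.
  x4: nu = 1 > 0 -> no constraint.
The atom(s) x1 violate the condition (nu = 0 but mu > 0). Therefore mu is NOT absolutely continuous w.r.t. nu.

no


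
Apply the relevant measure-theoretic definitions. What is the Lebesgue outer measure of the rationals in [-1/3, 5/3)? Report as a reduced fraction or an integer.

The set Q cap [-1/3, 5/3) is countable (a subset of the countable set Q). Lebesgue outer measure of any countable set is 0: each singleton {q} has m*({q}) = 0, and by countable subadditivity m*(union_k {q_k}) <= sum_k m*({q_k}) = sum_k 0 = 0. The reverse inequality m*(E) >= 0 is automatic. So m*(Q cap [-1/3, 5/3)) = 0.

0


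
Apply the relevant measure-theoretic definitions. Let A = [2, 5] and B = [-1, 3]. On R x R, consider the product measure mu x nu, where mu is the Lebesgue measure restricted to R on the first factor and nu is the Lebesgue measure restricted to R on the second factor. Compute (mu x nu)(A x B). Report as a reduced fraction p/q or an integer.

For a measurable rectangle A x B, the product measure satisfies
  (mu x nu)(A x B) = mu(A) * nu(B).
  mu(A) = 3.
  nu(B) = 4.
  (mu x nu)(A x B) = 3 * 4 = 12.

12


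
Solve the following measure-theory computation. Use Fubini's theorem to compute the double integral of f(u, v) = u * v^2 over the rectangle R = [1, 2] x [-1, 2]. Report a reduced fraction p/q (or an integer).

f(u, v) is a tensor product of a function of u and a function of v, and both factors are bounded continuous (hence Lebesgue integrable) on the rectangle, so Fubini's theorem applies:
  integral_R f d(m x m) = (integral_a1^b1 u du) * (integral_a2^b2 v^2 dv).
Inner integral in u: integral_{1}^{2} u du = (2^2 - 1^2)/2
  = 3/2.
Inner integral in v: integral_{-1}^{2} v^2 dv = (2^3 - (-1)^3)/3
  = 3.
Product: (3/2) * (3) = 9/2.

9/2


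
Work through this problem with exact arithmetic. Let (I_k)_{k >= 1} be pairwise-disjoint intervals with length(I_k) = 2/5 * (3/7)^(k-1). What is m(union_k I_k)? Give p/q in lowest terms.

By countable additivity of the Lebesgue measure on pairwise disjoint measurable sets,
  m(union_{k >= 1} I_k) = sum_{k >= 1} m(I_k) = sum_{k >= 1} a * r^(k-1),
  with a = 2/5 and r = 3/7.
Since 0 < r = 3/7 < 1, the geometric series converges:
  sum_{k >= 1} a * r^(k-1) = a / (1 - r).
  = 2/5 / (1 - 3/7)
  = 2/5 / (4/7)
  = 7/10.

7/10


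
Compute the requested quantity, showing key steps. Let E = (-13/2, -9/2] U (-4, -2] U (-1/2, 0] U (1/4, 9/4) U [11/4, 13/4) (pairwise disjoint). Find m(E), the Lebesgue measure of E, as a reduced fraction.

For pairwise disjoint intervals, m(union_i I_i) = sum_i m(I_i),
and m is invariant under swapping open/closed endpoints (single points have measure 0).
So m(E) = sum_i (b_i - a_i).
  I_1 has length -9/2 - (-13/2) = 2.
  I_2 has length -2 - (-4) = 2.
  I_3 has length 0 - (-1/2) = 1/2.
  I_4 has length 9/4 - 1/4 = 2.
  I_5 has length 13/4 - 11/4 = 1/2.
Summing:
  m(E) = 2 + 2 + 1/2 + 2 + 1/2 = 7.

7


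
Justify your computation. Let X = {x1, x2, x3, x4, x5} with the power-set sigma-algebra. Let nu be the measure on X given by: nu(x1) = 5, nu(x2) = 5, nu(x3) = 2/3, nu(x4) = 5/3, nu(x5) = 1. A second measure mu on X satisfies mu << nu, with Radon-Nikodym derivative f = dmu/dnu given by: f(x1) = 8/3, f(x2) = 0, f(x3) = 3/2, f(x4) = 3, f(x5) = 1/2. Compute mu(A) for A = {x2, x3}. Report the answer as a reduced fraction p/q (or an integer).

By the defining property of the Radon-Nikodym derivative, for every measurable set A,
  mu(A) = integral_A f dnu.
Since nu is a discrete measure concentrated on the atoms of X, the integral over A reduces to the sum
  mu(A) = sum_{x in A} f(x) * nu({x}).
Computing each term:
  x2: f(x2) * nu(x2) = 0 * 5 = 0.
  x3: f(x3) * nu(x3) = 3/2 * 2/3 = 1.
Summing: mu(A) = 0 + 1 = 1.

1


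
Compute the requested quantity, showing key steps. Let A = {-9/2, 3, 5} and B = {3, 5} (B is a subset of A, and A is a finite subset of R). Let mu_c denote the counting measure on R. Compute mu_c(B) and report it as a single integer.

Counting measure assigns mu_c(E) = |E| (number of elements) when E is finite.
B has 2 element(s), so mu_c(B) = 2.

2


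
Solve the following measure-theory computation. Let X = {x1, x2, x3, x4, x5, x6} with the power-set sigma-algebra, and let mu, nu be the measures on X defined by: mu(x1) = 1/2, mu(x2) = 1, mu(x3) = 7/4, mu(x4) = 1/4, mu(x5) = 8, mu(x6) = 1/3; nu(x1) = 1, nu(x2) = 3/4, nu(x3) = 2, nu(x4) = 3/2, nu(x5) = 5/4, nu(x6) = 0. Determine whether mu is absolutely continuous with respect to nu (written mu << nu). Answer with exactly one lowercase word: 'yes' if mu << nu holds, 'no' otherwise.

mu << nu means: every nu-null measurable set is also mu-null; equivalently, for every atom x, if nu({x}) = 0 then mu({x}) = 0.
Checking each atom:
  x1: nu = 1 > 0 -> no constraint.
  x2: nu = 3/4 > 0 -> no constraint.
  x3: nu = 2 > 0 -> no constraint.
  x4: nu = 3/2 > 0 -> no constraint.
  x5: nu = 5/4 > 0 -> no constraint.
  x6: nu = 0, mu = 1/3 > 0 -> violates mu << nu.
The atom(s) x6 violate the condition (nu = 0 but mu > 0). Therefore mu is NOT absolutely continuous w.r.t. nu.

no


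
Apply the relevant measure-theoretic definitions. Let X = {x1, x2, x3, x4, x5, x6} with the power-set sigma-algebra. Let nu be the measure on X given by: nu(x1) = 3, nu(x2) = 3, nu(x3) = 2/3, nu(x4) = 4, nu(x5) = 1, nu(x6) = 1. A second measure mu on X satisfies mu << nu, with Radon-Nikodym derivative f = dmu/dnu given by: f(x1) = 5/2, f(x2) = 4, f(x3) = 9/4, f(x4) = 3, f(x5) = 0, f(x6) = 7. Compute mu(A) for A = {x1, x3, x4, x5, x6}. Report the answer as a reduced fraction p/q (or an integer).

By the defining property of the Radon-Nikodym derivative, for every measurable set A,
  mu(A) = integral_A f dnu.
Since nu is a discrete measure concentrated on the atoms of X, the integral over A reduces to the sum
  mu(A) = sum_{x in A} f(x) * nu({x}).
Computing each term:
  x1: f(x1) * nu(x1) = 5/2 * 3 = 15/2.
  x3: f(x3) * nu(x3) = 9/4 * 2/3 = 3/2.
  x4: f(x4) * nu(x4) = 3 * 4 = 12.
  x5: f(x5) * nu(x5) = 0 * 1 = 0.
  x6: f(x6) * nu(x6) = 7 * 1 = 7.
Summing: mu(A) = 15/2 + 3/2 + 12 + 0 + 7 = 28.

28


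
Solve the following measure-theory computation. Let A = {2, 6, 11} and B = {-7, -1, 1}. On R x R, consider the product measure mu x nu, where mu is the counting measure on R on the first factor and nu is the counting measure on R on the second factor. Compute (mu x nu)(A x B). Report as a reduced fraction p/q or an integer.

For a measurable rectangle A x B, the product measure satisfies
  (mu x nu)(A x B) = mu(A) * nu(B).
  mu(A) = 3.
  nu(B) = 3.
  (mu x nu)(A x B) = 3 * 3 = 9.

9


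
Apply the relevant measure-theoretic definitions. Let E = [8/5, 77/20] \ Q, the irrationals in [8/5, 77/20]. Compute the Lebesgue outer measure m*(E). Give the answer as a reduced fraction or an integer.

The interval I = [8/5, 77/20] has m(I) = 77/20 - 8/5 = 9/4 (endpoints are measure-zero, so open/closed/half-open agree). Write I = (I cap Q) u (I \ Q). The rationals in I are countable, so m*(I cap Q) = 0 (cover each rational by intervals whose total length is arbitrarily small). By countable subadditivity m*(I) <= m*(I cap Q) + m*(I \ Q), hence m*(I \ Q) >= m(I) = 9/4. The reverse inequality m*(I \ Q) <= m*(I) = 9/4 is trivial since (I \ Q) is a subset of I. Therefore m*(I \ Q) = 9/4.

9/4


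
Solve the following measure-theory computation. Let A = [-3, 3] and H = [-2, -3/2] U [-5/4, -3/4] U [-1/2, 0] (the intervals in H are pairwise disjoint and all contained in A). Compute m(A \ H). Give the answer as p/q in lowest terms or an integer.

The ambient interval has length m(A) = 3 - (-3) = 6.
Since the holes are disjoint and sit inside A, by finite additivity
  m(H) = sum_i (b_i - a_i), and m(A \ H) = m(A) - m(H).
Computing the hole measures:
  m(H_1) = -3/2 - (-2) = 1/2.
  m(H_2) = -3/4 - (-5/4) = 1/2.
  m(H_3) = 0 - (-1/2) = 1/2.
Summed: m(H) = 1/2 + 1/2 + 1/2 = 3/2.
So m(A \ H) = 6 - 3/2 = 9/2.

9/2


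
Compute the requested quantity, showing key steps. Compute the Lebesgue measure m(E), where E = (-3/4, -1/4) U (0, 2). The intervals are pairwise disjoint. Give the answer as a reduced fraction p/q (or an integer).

For pairwise disjoint intervals, m(union_i I_i) = sum_i m(I_i),
and m is invariant under swapping open/closed endpoints (single points have measure 0).
So m(E) = sum_i (b_i - a_i).
  I_1 has length -1/4 - (-3/4) = 1/2.
  I_2 has length 2 - 0 = 2.
Summing:
  m(E) = 1/2 + 2 = 5/2.

5/2


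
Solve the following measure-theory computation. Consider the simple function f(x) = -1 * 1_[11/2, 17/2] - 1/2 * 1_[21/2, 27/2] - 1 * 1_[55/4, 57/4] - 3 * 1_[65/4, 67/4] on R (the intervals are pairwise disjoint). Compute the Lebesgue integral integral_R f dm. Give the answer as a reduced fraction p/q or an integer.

For a simple function f = sum_i c_i * 1_{A_i} with disjoint A_i,
  integral f dm = sum_i c_i * m(A_i).
Lengths of the A_i:
  m(A_1) = 17/2 - 11/2 = 3.
  m(A_2) = 27/2 - 21/2 = 3.
  m(A_3) = 57/4 - 55/4 = 1/2.
  m(A_4) = 67/4 - 65/4 = 1/2.
Contributions c_i * m(A_i):
  (-1) * (3) = -3.
  (-1/2) * (3) = -3/2.
  (-1) * (1/2) = -1/2.
  (-3) * (1/2) = -3/2.
Total: -3 - 3/2 - 1/2 - 3/2 = -13/2.

-13/2


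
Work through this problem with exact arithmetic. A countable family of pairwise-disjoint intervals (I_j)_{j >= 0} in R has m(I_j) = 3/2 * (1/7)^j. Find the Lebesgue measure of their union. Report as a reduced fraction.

By countable additivity of the Lebesgue measure on pairwise disjoint measurable sets,
  m(union_{j >= 0} I_j) = sum_{j >= 0} m(I_j) = sum_{j >= 0} a * r^j,
  with a = 3/2 and r = 1/7.
Since 0 < r = 1/7 < 1, the geometric series converges:
  sum_{j >= 0} a * r^j = a / (1 - r).
  = 3/2 / (1 - 1/7)
  = 3/2 / (6/7)
  = 7/4.

7/4


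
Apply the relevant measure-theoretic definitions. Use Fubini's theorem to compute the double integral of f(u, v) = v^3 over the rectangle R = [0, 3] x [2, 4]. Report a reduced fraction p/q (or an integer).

f(u, v) is a tensor product of a function of u and a function of v, and both factors are bounded continuous (hence Lebesgue integrable) on the rectangle, so Fubini's theorem applies:
  integral_R f d(m x m) = (integral_a1^b1 1 du) * (integral_a2^b2 v^3 dv).
Inner integral in u: integral_{0}^{3} 1 du = (3^1 - 0^1)/1
  = 3.
Inner integral in v: integral_{2}^{4} v^3 dv = (4^4 - 2^4)/4
  = 60.
Product: (3) * (60) = 180.

180


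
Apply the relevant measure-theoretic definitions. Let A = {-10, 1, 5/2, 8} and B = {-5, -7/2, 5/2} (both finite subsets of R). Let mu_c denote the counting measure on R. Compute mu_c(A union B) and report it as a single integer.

Counting measure on a finite set equals cardinality. By inclusion-exclusion, |A union B| = |A| + |B| - |A cap B|.
|A| = 4, |B| = 3, |A cap B| = 1.
So mu_c(A union B) = 4 + 3 - 1 = 6.

6


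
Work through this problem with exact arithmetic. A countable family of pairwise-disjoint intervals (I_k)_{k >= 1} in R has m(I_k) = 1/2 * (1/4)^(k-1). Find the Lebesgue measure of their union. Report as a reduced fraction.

By countable additivity of the Lebesgue measure on pairwise disjoint measurable sets,
  m(union_{k >= 1} I_k) = sum_{k >= 1} m(I_k) = sum_{k >= 1} a * r^(k-1),
  with a = 1/2 and r = 1/4.
Since 0 < r = 1/4 < 1, the geometric series converges:
  sum_{k >= 1} a * r^(k-1) = a / (1 - r).
  = 1/2 / (1 - 1/4)
  = 1/2 / (3/4)
  = 2/3.

2/3
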